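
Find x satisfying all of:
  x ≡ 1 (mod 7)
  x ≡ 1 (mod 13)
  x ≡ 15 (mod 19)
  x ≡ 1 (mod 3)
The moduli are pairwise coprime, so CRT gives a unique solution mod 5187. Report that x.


Product of moduli M = 7 · 13 · 19 · 3 = 5187.
Merge one congruence at a time:
  Start: x ≡ 1 (mod 7).
  Combine with x ≡ 1 (mod 13); new modulus lcm = 91.
    Write x = 1 + 7·t and substitute into x ≡ 1 (mod 13): 7·t ≡ 1 − 1 = 0 (mod 13).
    The inverse of 7 mod 13 is 2 (since 7·2 = 14 = 1·13 + 1), so t ≡ 2·0 = 0 ≡ 0 (mod 13).
    Then x = 1 + 7·0 = 1, valid modulo lcm(7, 13) = 91: x ≡ 1 (mod 91).
  Combine with x ≡ 15 (mod 19); new modulus lcm = 1729.
    Write x = 1 + 91·t and substitute into x ≡ 15 (mod 19): 91·t ≡ 15 − 1 = 14 (mod 19).
    Reduce coefficients mod 19: 15·t ≡ 14 (mod 19).
    The inverse of 15 mod 19 is 14 (since 15·14 = 210 = 11·19 + 1), so t ≡ 14·14 = 196 ≡ 6 (mod 19).
    Then x = 1 + 91·6 = 547, valid modulo lcm(91, 19) = 1729: x ≡ 547 (mod 1729).
  Combine with x ≡ 1 (mod 3); new modulus lcm = 5187.
    Write x = 547 + 1729·t and substitute into x ≡ 1 (mod 3): 1729·t ≡ 1 − 547 = -546 (mod 3).
    Reduce coefficients mod 3: 1·t ≡ 0 (mod 3).
    So t ≡ 0 (mod 3).
    Then x = 547 + 1729·0 = 547, valid modulo lcm(1729, 3) = 5187: x ≡ 547 (mod 5187).
Verify against each original: 547 mod 7 = 1, 547 mod 13 = 1, 547 mod 19 = 15, 547 mod 3 = 1.

x ≡ 547 (mod 5187).


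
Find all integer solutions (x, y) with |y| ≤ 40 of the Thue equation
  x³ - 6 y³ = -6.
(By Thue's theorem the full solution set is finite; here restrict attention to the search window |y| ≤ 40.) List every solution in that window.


The equation is x³ - 6y³ = -6. For fixed y, x³ = 6·y³ − 6, so a solution requires the RHS to be a perfect cube.
Strategy: iterate y from -40 to 40, compute RHS = 6·y³ − 6, and check whether it is a (positive or negative) perfect cube.
Check small values of y:
  y = 0: RHS = -6 is not a perfect cube.
  y = 1: RHS = 0 = (0)³ ⇒ x = 0 works.
  y = -1: RHS = -12 is not a perfect cube.
  y = 2: RHS = 42 is not a perfect cube.
  y = -2: RHS = -54 is not a perfect cube.
  y = 3: RHS = 156 is not a perfect cube.
  y = -3: RHS = -168 is not a perfect cube.
Continuing the search up to |y| = 40 finds no further solutions beyond those listed.
Collected solutions: (0, 1).

Solutions (with |y| ≤ 40): (0, 1).


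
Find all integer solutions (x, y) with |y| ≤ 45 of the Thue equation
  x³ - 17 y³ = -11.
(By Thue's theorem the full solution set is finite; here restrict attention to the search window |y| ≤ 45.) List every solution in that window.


The equation is x³ - 17y³ = -11. For fixed y, x³ = 17·y³ − 11, so a solution requires the RHS to be a perfect cube.
Strategy: iterate y from -45 to 45, compute RHS = 17·y³ − 11, and check whether it is a (positive or negative) perfect cube.
Check small values of y:
  y = 0: RHS = -11 is not a perfect cube.
  y = 1: RHS = 6 is not a perfect cube.
  y = -1: RHS = -28 is not a perfect cube.
  y = 2: RHS = 125 = (5)³ ⇒ x = 5 works.
  y = -2: RHS = -147 is not a perfect cube.
  y = 3: RHS = 448 is not a perfect cube.
  y = -3: RHS = -470 is not a perfect cube.
Continuing the search up to |y| = 45 finds no further solutions beyond those listed.
Collected solutions: (5, 2).

Solutions (with |y| ≤ 45): (5, 2).


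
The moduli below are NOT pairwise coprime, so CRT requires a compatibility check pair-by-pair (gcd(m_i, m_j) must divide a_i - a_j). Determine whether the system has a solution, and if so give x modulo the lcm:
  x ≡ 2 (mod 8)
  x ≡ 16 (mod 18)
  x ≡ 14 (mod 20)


Moduli 8, 18, 20 are not pairwise coprime, so CRT works modulo lcm(m_i) when all pairwise compatibility conditions hold.
Pairwise compatibility: gcd(m_i, m_j) must divide a_i - a_j for every pair.
Merge one congruence at a time:
  Start: x ≡ 2 (mod 8).
  Combine with x ≡ 16 (mod 18): gcd(8, 18) = 2; 16 - 2 = 14, which IS divisible by 2, so compatible.
    Write x = 2 + 8·t and substitute into x ≡ 16 (mod 18): 8·t ≡ 16 − 2 = 14 (mod 18).
    Divide the congruence (and modulus) by g = 2: 4·t ≡ 7 (mod 9).
    The inverse of 4 mod 9 is 7 (since 4·7 = 28 = 3·9 + 1), so t ≡ 7·7 = 49 ≡ 4 (mod 9).
    Then x = 2 + 8·4 = 34, valid modulo lcm(8, 18) = 72: x ≡ 34 (mod 72).
  Combine with x ≡ 14 (mod 20): gcd(72, 20) = 4; 14 - 34 = -20, which IS divisible by 4, so compatible.
    Write x = 34 + 72·t and substitute into x ≡ 14 (mod 20): 72·t ≡ 14 − 34 = -20 (mod 20).
    Divide the congruence (and modulus) by g = 4: 18·t ≡ -5 (mod 5).
    Reduce coefficients mod 5: 3·t ≡ 0 (mod 5).
    The inverse of 3 mod 5 is 2 (since 3·2 = 6 = 1·5 + 1), so t ≡ 2·0 = 0 ≡ 0 (mod 5).
    Then x = 34 + 72·0 = 34, valid modulo lcm(72, 20) = 360: x ≡ 34 (mod 360).
Verify: 34 mod 8 = 2, 34 mod 18 = 16, 34 mod 20 = 14.

x ≡ 34 (mod 360).


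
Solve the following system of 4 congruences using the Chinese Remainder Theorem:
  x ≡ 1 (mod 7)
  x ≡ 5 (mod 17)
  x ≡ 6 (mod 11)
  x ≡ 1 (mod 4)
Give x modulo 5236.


Product of moduli M = 7 · 17 · 11 · 4 = 5236.
Merge one congruence at a time:
  Start: x ≡ 1 (mod 7).
  Combine with x ≡ 5 (mod 17); new modulus lcm = 119.
    Write x = 1 + 7·t and substitute into x ≡ 5 (mod 17): 7·t ≡ 5 − 1 = 4 (mod 17).
    The inverse of 7 mod 17 is 5 (since 7·5 = 35 = 2·17 + 1), so t ≡ 5·4 = 20 ≡ 3 (mod 17).
    Then x = 1 + 7·3 = 22, valid modulo lcm(7, 17) = 119: x ≡ 22 (mod 119).
  Combine with x ≡ 6 (mod 11); new modulus lcm = 1309.
    Write x = 22 + 119·t and substitute into x ≡ 6 (mod 11): 119·t ≡ 6 − 22 = -16 (mod 11).
    Reduce coefficients mod 11: 9·t ≡ 6 (mod 11).
    The inverse of 9 mod 11 is 5 (since 9·5 = 45 = 4·11 + 1), so t ≡ 5·6 = 30 ≡ 8 (mod 11).
    Then x = 22 + 119·8 = 974, valid modulo lcm(119, 11) = 1309: x ≡ 974 (mod 1309).
  Combine with x ≡ 1 (mod 4); new modulus lcm = 5236.
    Write x = 974 + 1309·t and substitute into x ≡ 1 (mod 4): 1309·t ≡ 1 − 974 = -973 (mod 4).
    Reduce coefficients mod 4: 1·t ≡ 3 (mod 4).
    So t ≡ 3 (mod 4).
    Then x = 974 + 1309·3 = 4901, valid modulo lcm(1309, 4) = 5236: x ≡ 4901 (mod 5236).
Verify against each original: 4901 mod 7 = 1, 4901 mod 17 = 5, 4901 mod 11 = 6, 4901 mod 4 = 1.

x ≡ 4901 (mod 5236).


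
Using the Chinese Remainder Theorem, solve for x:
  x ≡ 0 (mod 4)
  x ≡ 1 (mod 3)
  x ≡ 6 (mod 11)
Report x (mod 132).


Moduli 4, 3, 11 are pairwise coprime; by CRT there is a unique solution modulo M = 4 · 3 · 11 = 132.
Solve pairwise, accumulating the modulus:
  Start with x ≡ 0 (mod 4).
  Combine with x ≡ 1 (mod 3): since gcd(4, 3) = 1, we get a unique residue mod 12.
    Write x = 0 + 4·t and substitute into x ≡ 1 (mod 3): 4·t ≡ 1 − 0 = 1 (mod 3).
    Reduce coefficients mod 3: 1·t ≡ 1 (mod 3).
    So t ≡ 1 (mod 3).
    Then x = 0 + 4·1 = 4, valid modulo lcm(4, 3) = 12: x ≡ 4 (mod 12).
  Combine with x ≡ 6 (mod 11): since gcd(12, 11) = 1, we get a unique residue mod 132.
    Write x = 4 + 12·t and substitute into x ≡ 6 (mod 11): 12·t ≡ 6 − 4 = 2 (mod 11).
    Reduce coefficients mod 11: 1·t ≡ 2 (mod 11).
    So t ≡ 2 (mod 11).
    Then x = 4 + 12·2 = 28, valid modulo lcm(12, 11) = 132: x ≡ 28 (mod 132).
Verify: 28 mod 4 = 0 ✓, 28 mod 3 = 1 ✓, 28 mod 11 = 6 ✓.

x ≡ 28 (mod 132).


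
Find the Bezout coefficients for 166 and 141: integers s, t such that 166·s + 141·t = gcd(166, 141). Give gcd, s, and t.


Euclidean algorithm on (166, 141) — divide until remainder is 0:
  166 = 1 · 141 + 25
  141 = 5 · 25 + 16
  25 = 1 · 16 + 9
  16 = 1 · 9 + 7
  9 = 1 · 7 + 2
  7 = 3 · 2 + 1
  2 = 2 · 1 + 0
gcd(166, 141) = 1.
Track Bezout coefficients alongside the remainders: start with r₀ = 166 = a·1 + b·0 (s = 1, t = 0) and r₁ = 141 = a·0 + b·1 (s = 0, t = 1); each new remainder r_{k+1} = r_{k-1} − q_k·r_k inherits s_{k+1} = s_{k-1} − q_k·s_k, t_{k+1} = t_{k-1} − q_k·t_k, so r_k = a·s_k + b·t_k at every step:
  q = 1: r = 25, s = 1 − 1·0 = 1, t = 0 − 1·1 = -1  (check: 166·1 + 141·(-1) = 25)
  q = 5: r = 16, s = 0 − 5·1 = -5, t = 1 − 5·(-1) = 6  (check: 166·(-5) + 141·6 = 16)
  q = 1: r = 9, s = 1 − 1·(-5) = 6, t = -1 − 1·6 = -7  (check: 166·6 + 141·(-7) = 9)
  q = 1: r = 7, s = -5 − 1·6 = -11, t = 6 − 1·(-7) = 13  (check: 166·(-11) + 141·13 = 7)
  q = 1: r = 2, s = 6 − 1·(-11) = 17, t = -7 − 1·13 = -20  (check: 166·17 + 141·(-20) = 2)
  q = 3: r = 1, s = -11 − 3·17 = -62, t = 13 − 3·(-20) = 73  (check: 166·(-62) + 141·73 = 1)
The row with r = 1 (the gcd) gives the Bezout coefficients s = -62, t = 73.
Result: 166 · (-62) + 141 · (73) = 1.

gcd(166, 141) = 1; s = -62, t = 73 (check: 166·(-62) + 141·73 = 1).


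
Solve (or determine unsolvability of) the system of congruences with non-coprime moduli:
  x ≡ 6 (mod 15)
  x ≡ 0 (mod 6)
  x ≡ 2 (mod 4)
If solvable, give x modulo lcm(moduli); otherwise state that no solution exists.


Moduli 15, 6, 4 are not pairwise coprime, so CRT works modulo lcm(m_i) when all pairwise compatibility conditions hold.
Pairwise compatibility: gcd(m_i, m_j) must divide a_i - a_j for every pair.
Merge one congruence at a time:
  Start: x ≡ 6 (mod 15).
  Combine with x ≡ 0 (mod 6): gcd(15, 6) = 3; 0 - 6 = -6, which IS divisible by 3, so compatible.
    Write x = 6 + 15·t and substitute into x ≡ 0 (mod 6): 15·t ≡ 0 − 6 = -6 (mod 6).
    Divide the congruence (and modulus) by g = 3: 5·t ≡ -2 (mod 2).
    Reduce coefficients mod 2: 1·t ≡ 0 (mod 2).
    So t ≡ 0 (mod 2).
    Then x = 6 + 15·0 = 6, valid modulo lcm(15, 6) = 30: x ≡ 6 (mod 30).
  Combine with x ≡ 2 (mod 4): gcd(30, 4) = 2; 2 - 6 = -4, which IS divisible by 2, so compatible.
    Write x = 6 + 30·t and substitute into x ≡ 2 (mod 4): 30·t ≡ 2 − 6 = -4 (mod 4).
    Divide the congruence (and modulus) by g = 2: 15·t ≡ -2 (mod 2).
    Reduce coefficients mod 2: 1·t ≡ 0 (mod 2).
    So t ≡ 0 (mod 2).
    Then x = 6 + 30·0 = 6, valid modulo lcm(30, 4) = 60: x ≡ 6 (mod 60).
Verify: 6 mod 15 = 6, 6 mod 6 = 0, 6 mod 4 = 2.

x ≡ 6 (mod 60).


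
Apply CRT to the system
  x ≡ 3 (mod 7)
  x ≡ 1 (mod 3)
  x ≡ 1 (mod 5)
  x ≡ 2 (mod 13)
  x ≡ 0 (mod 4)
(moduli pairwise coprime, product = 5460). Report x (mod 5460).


Product of moduli M = 7 · 3 · 5 · 13 · 4 = 5460.
Merge one congruence at a time:
  Start: x ≡ 3 (mod 7).
  Combine with x ≡ 1 (mod 3); new modulus lcm = 21.
    Write x = 3 + 7·t and substitute into x ≡ 1 (mod 3): 7·t ≡ 1 − 3 = -2 (mod 3).
    Reduce coefficients mod 3: 1·t ≡ 1 (mod 3).
    So t ≡ 1 (mod 3).
    Then x = 3 + 7·1 = 10, valid modulo lcm(7, 3) = 21: x ≡ 10 (mod 21).
  Combine with x ≡ 1 (mod 5); new modulus lcm = 105.
    Write x = 10 + 21·t and substitute into x ≡ 1 (mod 5): 21·t ≡ 1 − 10 = -9 (mod 5).
    Reduce coefficients mod 5: 1·t ≡ 1 (mod 5).
    So t ≡ 1 (mod 5).
    Then x = 10 + 21·1 = 31, valid modulo lcm(21, 5) = 105: x ≡ 31 (mod 105).
  Combine with x ≡ 2 (mod 13); new modulus lcm = 1365.
    Write x = 31 + 105·t and substitute into x ≡ 2 (mod 13): 105·t ≡ 2 − 31 = -29 (mod 13).
    Reduce coefficients mod 13: 1·t ≡ 10 (mod 13).
    So t ≡ 10 (mod 13).
    Then x = 31 + 105·10 = 1081, valid modulo lcm(105, 13) = 1365: x ≡ 1081 (mod 1365).
  Combine with x ≡ 0 (mod 4); new modulus lcm = 5460.
    Write x = 1081 + 1365·t and substitute into x ≡ 0 (mod 4): 1365·t ≡ 0 − 1081 = -1081 (mod 4).
    Reduce coefficients mod 4: 1·t ≡ 3 (mod 4).
    So t ≡ 3 (mod 4).
    Then x = 1081 + 1365·3 = 5176, valid modulo lcm(1365, 4) = 5460: x ≡ 5176 (mod 5460).
Verify against each original: 5176 mod 7 = 3, 5176 mod 3 = 1, 5176 mod 5 = 1, 5176 mod 13 = 2, 5176 mod 4 = 0.

x ≡ 5176 (mod 5460).


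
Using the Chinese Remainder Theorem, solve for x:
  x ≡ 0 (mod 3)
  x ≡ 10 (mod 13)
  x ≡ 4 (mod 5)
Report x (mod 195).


Moduli 3, 13, 5 are pairwise coprime; by CRT there is a unique solution modulo M = 3 · 13 · 5 = 195.
Solve pairwise, accumulating the modulus:
  Start with x ≡ 0 (mod 3).
  Combine with x ≡ 10 (mod 13): since gcd(3, 13) = 1, we get a unique residue mod 39.
    Write x = 0 + 3·t and substitute into x ≡ 10 (mod 13): 3·t ≡ 10 − 0 = 10 (mod 13).
    The inverse of 3 mod 13 is 9 (since 3·9 = 27 = 2·13 + 1), so t ≡ 9·10 = 90 ≡ 12 (mod 13).
    Then x = 0 + 3·12 = 36, valid modulo lcm(3, 13) = 39: x ≡ 36 (mod 39).
  Combine with x ≡ 4 (mod 5): since gcd(39, 5) = 1, we get a unique residue mod 195.
    Write x = 36 + 39·t and substitute into x ≡ 4 (mod 5): 39·t ≡ 4 − 36 = -32 (mod 5).
    Reduce coefficients mod 5: 4·t ≡ 3 (mod 5).
    The inverse of 4 mod 5 is 4 (since 4·4 = 16 = 3·5 + 1), so t ≡ 4·3 = 12 ≡ 2 (mod 5).
    Then x = 36 + 39·2 = 114, valid modulo lcm(39, 5) = 195: x ≡ 114 (mod 195).
Verify: 114 mod 3 = 0 ✓, 114 mod 13 = 10 ✓, 114 mod 5 = 4 ✓.

x ≡ 114 (mod 195).


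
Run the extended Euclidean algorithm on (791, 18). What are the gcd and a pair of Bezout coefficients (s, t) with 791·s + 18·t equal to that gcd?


Euclidean algorithm on (791, 18) — divide until remainder is 0:
  791 = 43 · 18 + 17
  18 = 1 · 17 + 1
  17 = 17 · 1 + 0
gcd(791, 18) = 1.
Track Bezout coefficients alongside the remainders: start with r₀ = 791 = a·1 + b·0 (s = 1, t = 0) and r₁ = 18 = a·0 + b·1 (s = 0, t = 1); each new remainder r_{k+1} = r_{k-1} − q_k·r_k inherits s_{k+1} = s_{k-1} − q_k·s_k, t_{k+1} = t_{k-1} − q_k·t_k, so r_k = a·s_k + b·t_k at every step:
  q = 43: r = 17, s = 1 − 43·0 = 1, t = 0 − 43·1 = -43  (check: 791·1 + 18·(-43) = 17)
  q = 1: r = 1, s = 0 − 1·1 = -1, t = 1 − 1·(-43) = 44  (check: 791·(-1) + 18·44 = 1)
The row with r = 1 (the gcd) gives the Bezout coefficients s = -1, t = 44.
Result: 791 · (-1) + 18 · (44) = 1.

gcd(791, 18) = 1; s = -1, t = 44 (check: 791·(-1) + 18·44 = 1).


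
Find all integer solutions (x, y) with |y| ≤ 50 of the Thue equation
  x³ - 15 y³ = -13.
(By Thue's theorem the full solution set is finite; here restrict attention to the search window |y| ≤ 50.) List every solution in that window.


The equation is x³ - 15y³ = -13. For fixed y, x³ = 15·y³ − 13, so a solution requires the RHS to be a perfect cube.
Strategy: iterate y from -50 to 50, compute RHS = 15·y³ − 13, and check whether it is a (positive or negative) perfect cube.
Check small values of y:
  y = 0: RHS = -13 is not a perfect cube.
  y = 1: RHS = 2 is not a perfect cube.
  y = -1: RHS = -28 is not a perfect cube.
  y = 2: RHS = 107 is not a perfect cube.
  y = -2: RHS = -133 is not a perfect cube.
  y = 3: RHS = 392 is not a perfect cube.
  y = -3: RHS = -418 is not a perfect cube.
Continuing the search up to |y| = 50 finds no solutions either.
No (x, y) in the scanned range satisfies the equation.

No integer solutions with |y| ≤ 50.


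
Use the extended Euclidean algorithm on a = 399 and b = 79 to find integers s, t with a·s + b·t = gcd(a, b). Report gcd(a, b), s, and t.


Euclidean algorithm on (399, 79) — divide until remainder is 0:
  399 = 5 · 79 + 4
  79 = 19 · 4 + 3
  4 = 1 · 3 + 1
  3 = 3 · 1 + 0
gcd(399, 79) = 1.
Track Bezout coefficients alongside the remainders: start with r₀ = 399 = a·1 + b·0 (s = 1, t = 0) and r₁ = 79 = a·0 + b·1 (s = 0, t = 1); each new remainder r_{k+1} = r_{k-1} − q_k·r_k inherits s_{k+1} = s_{k-1} − q_k·s_k, t_{k+1} = t_{k-1} − q_k·t_k, so r_k = a·s_k + b·t_k at every step:
  q = 5: r = 4, s = 1 − 5·0 = 1, t = 0 − 5·1 = -5  (check: 399·1 + 79·(-5) = 4)
  q = 19: r = 3, s = 0 − 19·1 = -19, t = 1 − 19·(-5) = 96  (check: 399·(-19) + 79·96 = 3)
  q = 1: r = 1, s = 1 − 1·(-19) = 20, t = -5 − 1·96 = -101  (check: 399·20 + 79·(-101) = 1)
The row with r = 1 (the gcd) gives the Bezout coefficients s = 20, t = -101.
Result: 399 · (20) + 79 · (-101) = 1.

gcd(399, 79) = 1; s = 20, t = -101 (check: 399·20 + 79·(-101) = 1).


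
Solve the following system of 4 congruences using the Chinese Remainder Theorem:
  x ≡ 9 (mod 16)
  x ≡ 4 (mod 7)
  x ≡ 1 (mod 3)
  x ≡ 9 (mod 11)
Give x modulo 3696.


Product of moduli M = 16 · 7 · 3 · 11 = 3696.
Merge one congruence at a time:
  Start: x ≡ 9 (mod 16).
  Combine with x ≡ 4 (mod 7); new modulus lcm = 112.
    Write x = 9 + 16·t and substitute into x ≡ 4 (mod 7): 16·t ≡ 4 − 9 = -5 (mod 7).
    Reduce coefficients mod 7: 2·t ≡ 2 (mod 7).
    The inverse of 2 mod 7 is 4 (since 2·4 = 8 = 1·7 + 1), so t ≡ 4·2 = 8 ≡ 1 (mod 7).
    Then x = 9 + 16·1 = 25, valid modulo lcm(16, 7) = 112: x ≡ 25 (mod 112).
  Combine with x ≡ 1 (mod 3); new modulus lcm = 336.
    Write x = 25 + 112·t and substitute into x ≡ 1 (mod 3): 112·t ≡ 1 − 25 = -24 (mod 3).
    Reduce coefficients mod 3: 1·t ≡ 0 (mod 3).
    So t ≡ 0 (mod 3).
    Then x = 25 + 112·0 = 25, valid modulo lcm(112, 3) = 336: x ≡ 25 (mod 336).
  Combine with x ≡ 9 (mod 11); new modulus lcm = 3696.
    Write x = 25 + 336·t and substitute into x ≡ 9 (mod 11): 336·t ≡ 9 − 25 = -16 (mod 11).
    Reduce coefficients mod 11: 6·t ≡ 6 (mod 11).
    The inverse of 6 mod 11 is 2 (since 6·2 = 12 = 1·11 + 1), so t ≡ 2·6 = 12 ≡ 1 (mod 11).
    Then x = 25 + 336·1 = 361, valid modulo lcm(336, 11) = 3696: x ≡ 361 (mod 3696).
Verify against each original: 361 mod 16 = 9, 361 mod 7 = 4, 361 mod 3 = 1, 361 mod 11 = 9.

x ≡ 361 (mod 3696).


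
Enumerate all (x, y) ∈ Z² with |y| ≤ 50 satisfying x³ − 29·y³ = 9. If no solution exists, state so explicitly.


The equation is x³ - 29y³ = 9. For fixed y, x³ = 29·y³ + 9, so a solution requires the RHS to be a perfect cube.
Strategy: iterate y from -50 to 50, compute RHS = 29·y³ + 9, and check whether it is a (positive or negative) perfect cube.
Check small values of y:
  y = 0: RHS = 9 is not a perfect cube.
  y = 1: RHS = 38 is not a perfect cube.
  y = -1: RHS = -20 is not a perfect cube.
  y = 2: RHS = 241 is not a perfect cube.
  y = -2: RHS = -223 is not a perfect cube.
  y = 3: RHS = 792 is not a perfect cube.
  y = -3: RHS = -774 is not a perfect cube.
Continuing the search up to |y| = 50 finds no solutions either.
No (x, y) in the scanned range satisfies the equation.

No integer solutions with |y| ≤ 50.


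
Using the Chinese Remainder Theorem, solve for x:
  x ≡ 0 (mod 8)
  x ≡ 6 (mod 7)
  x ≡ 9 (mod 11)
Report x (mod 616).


Moduli 8, 7, 11 are pairwise coprime; by CRT there is a unique solution modulo M = 8 · 7 · 11 = 616.
Solve pairwise, accumulating the modulus:
  Start with x ≡ 0 (mod 8).
  Combine with x ≡ 6 (mod 7): since gcd(8, 7) = 1, we get a unique residue mod 56.
    Write x = 0 + 8·t and substitute into x ≡ 6 (mod 7): 8·t ≡ 6 − 0 = 6 (mod 7).
    Reduce coefficients mod 7: 1·t ≡ 6 (mod 7).
    So t ≡ 6 (mod 7).
    Then x = 0 + 8·6 = 48, valid modulo lcm(8, 7) = 56: x ≡ 48 (mod 56).
  Combine with x ≡ 9 (mod 11): since gcd(56, 11) = 1, we get a unique residue mod 616.
    Write x = 48 + 56·t and substitute into x ≡ 9 (mod 11): 56·t ≡ 9 − 48 = -39 (mod 11).
    Reduce coefficients mod 11: 1·t ≡ 5 (mod 11).
    So t ≡ 5 (mod 11).
    Then x = 48 + 56·5 = 328, valid modulo lcm(56, 11) = 616: x ≡ 328 (mod 616).
Verify: 328 mod 8 = 0 ✓, 328 mod 7 = 6 ✓, 328 mod 11 = 9 ✓.

x ≡ 328 (mod 616).


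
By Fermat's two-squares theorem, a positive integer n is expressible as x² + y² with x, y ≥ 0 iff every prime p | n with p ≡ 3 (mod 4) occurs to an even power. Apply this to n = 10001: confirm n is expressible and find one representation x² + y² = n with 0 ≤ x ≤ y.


Step 1: Factor n = 10001 = 73 · 137.
Step 2: Check the mod-4 condition on each prime factor: 73 ≡ 1 (mod 4), exponent 1; 137 ≡ 1 (mod 4), exponent 1.
All primes ≡ 3 (mod 4) appear to even exponent (or don't appear), so by the two-squares theorem n IS expressible as a sum of two squares.
Step 3: Build a representation. Here n = 73 · 137 is a product of primes ≡ 1 (mod 4). Each prime p ≡ 1 (mod 4) is itself a sum of two squares; find a² by testing p − a² for a perfect square:
  73: 73 − 1² = 72, 73 − 2² = 69, 73 − 3² = 64 = 8² ⇒ 73 = 3² + 8².
  137: 137 − 1² = 136, 137 − 2² = 133, 137 − 3² = 128, 137 − 4² = 121 = 11² ⇒ 137 = 4² + 11².
  Combine using the Brahmagupta–Fibonacci identity (a² + b²)(c² + d²) = (ac − bd)² + (ad + bc)² = (ac + bd)² + (ad − bc)²:
  73 · 137 = 10001: from (3² + 8²)(4² + 11²), take (3·4 − 8·11, 3·11 + 8·4) = (12 − 88, 33 + 32) = (-76, 65); dropping signs (only squares matter) gives (76, 65); check 76² + 65² = 5776 + 4225 = 10001 ✓.
Step 4: Order so x ≤ y and verify: 65² + 76² = 4225 + 5776 = 10001 = n. ✓

n = 10001 = 65² + 76² (one valid representation with x ≤ y).


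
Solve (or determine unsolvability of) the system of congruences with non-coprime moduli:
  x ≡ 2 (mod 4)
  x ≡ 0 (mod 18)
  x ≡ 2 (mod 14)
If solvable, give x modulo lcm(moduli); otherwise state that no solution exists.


Moduli 4, 18, 14 are not pairwise coprime, so CRT works modulo lcm(m_i) when all pairwise compatibility conditions hold.
Pairwise compatibility: gcd(m_i, m_j) must divide a_i - a_j for every pair.
Merge one congruence at a time:
  Start: x ≡ 2 (mod 4).
  Combine with x ≡ 0 (mod 18): gcd(4, 18) = 2; 0 - 2 = -2, which IS divisible by 2, so compatible.
    Write x = 2 + 4·t and substitute into x ≡ 0 (mod 18): 4·t ≡ 0 − 2 = -2 (mod 18).
    Divide the congruence (and modulus) by g = 2: 2·t ≡ -1 (mod 9).
    Reduce coefficients mod 9: 2·t ≡ 8 (mod 9).
    The inverse of 2 mod 9 is 5 (since 2·5 = 10 = 1·9 + 1), so t ≡ 5·8 = 40 ≡ 4 (mod 9).
    Then x = 2 + 4·4 = 18, valid modulo lcm(4, 18) = 36: x ≡ 18 (mod 36).
  Combine with x ≡ 2 (mod 14): gcd(36, 14) = 2; 2 - 18 = -16, which IS divisible by 2, so compatible.
    Write x = 18 + 36·t and substitute into x ≡ 2 (mod 14): 36·t ≡ 2 − 18 = -16 (mod 14).
    Divide the congruence (and modulus) by g = 2: 18·t ≡ -8 (mod 7).
    Reduce coefficients mod 7: 4·t ≡ 6 (mod 7).
    The inverse of 4 mod 7 is 2 (since 4·2 = 8 = 1·7 + 1), so t ≡ 2·6 = 12 ≡ 5 (mod 7).
    Then x = 18 + 36·5 = 198, valid modulo lcm(36, 14) = 252: x ≡ 198 (mod 252).
Verify: 198 mod 4 = 2, 198 mod 18 = 0, 198 mod 14 = 2.

x ≡ 198 (mod 252).


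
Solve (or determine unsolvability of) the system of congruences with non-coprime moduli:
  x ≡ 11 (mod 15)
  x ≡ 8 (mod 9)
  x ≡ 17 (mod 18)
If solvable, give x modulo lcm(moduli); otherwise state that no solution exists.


Moduli 15, 9, 18 are not pairwise coprime, so CRT works modulo lcm(m_i) when all pairwise compatibility conditions hold.
Pairwise compatibility: gcd(m_i, m_j) must divide a_i - a_j for every pair.
Merge one congruence at a time:
  Start: x ≡ 11 (mod 15).
  Combine with x ≡ 8 (mod 9): gcd(15, 9) = 3; 8 - 11 = -3, which IS divisible by 3, so compatible.
    Write x = 11 + 15·t and substitute into x ≡ 8 (mod 9): 15·t ≡ 8 − 11 = -3 (mod 9).
    Divide the congruence (and modulus) by g = 3: 5·t ≡ -1 (mod 3).
    Reduce coefficients mod 3: 2·t ≡ 2 (mod 3).
    The inverse of 2 mod 3 is 2 (since 2·2 = 4 = 1·3 + 1), so t ≡ 2·2 = 4 ≡ 1 (mod 3).
    Then x = 11 + 15·1 = 26, valid modulo lcm(15, 9) = 45: x ≡ 26 (mod 45).
  Combine with x ≡ 17 (mod 18): gcd(45, 18) = 9; 17 - 26 = -9, which IS divisible by 9, so compatible.
    Write x = 26 + 45·t and substitute into x ≡ 17 (mod 18): 45·t ≡ 17 − 26 = -9 (mod 18).
    Divide the congruence (and modulus) by g = 9: 5·t ≡ -1 (mod 2).
    Reduce coefficients mod 2: 1·t ≡ 1 (mod 2).
    So t ≡ 1 (mod 2).
    Then x = 26 + 45·1 = 71, valid modulo lcm(45, 18) = 90: x ≡ 71 (mod 90).
Verify: 71 mod 15 = 11, 71 mod 9 = 8, 71 mod 18 = 17.

x ≡ 71 (mod 90).


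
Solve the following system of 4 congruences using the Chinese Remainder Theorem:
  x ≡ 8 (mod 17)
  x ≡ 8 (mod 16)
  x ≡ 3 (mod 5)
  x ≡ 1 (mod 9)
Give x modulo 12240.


Product of moduli M = 17 · 16 · 5 · 9 = 12240.
Merge one congruence at a time:
  Start: x ≡ 8 (mod 17).
  Combine with x ≡ 8 (mod 16); new modulus lcm = 272.
    Write x = 8 + 17·t and substitute into x ≡ 8 (mod 16): 17·t ≡ 8 − 8 = 0 (mod 16).
    Reduce coefficients mod 16: 1·t ≡ 0 (mod 16).
    So t ≡ 0 (mod 16).
    Then x = 8 + 17·0 = 8, valid modulo lcm(17, 16) = 272: x ≡ 8 (mod 272).
  Combine with x ≡ 3 (mod 5); new modulus lcm = 1360.
    Write x = 8 + 272·t and substitute into x ≡ 3 (mod 5): 272·t ≡ 3 − 8 = -5 (mod 5).
    Reduce coefficients mod 5: 2·t ≡ 0 (mod 5).
    The inverse of 2 mod 5 is 3 (since 2·3 = 6 = 1·5 + 1), so t ≡ 3·0 = 0 ≡ 0 (mod 5).
    Then x = 8 + 272·0 = 8, valid modulo lcm(272, 5) = 1360: x ≡ 8 (mod 1360).
  Combine with x ≡ 1 (mod 9); new modulus lcm = 12240.
    Write x = 8 + 1360·t and substitute into x ≡ 1 (mod 9): 1360·t ≡ 1 − 8 = -7 (mod 9).
    Reduce coefficients mod 9: 1·t ≡ 2 (mod 9).
    So t ≡ 2 (mod 9).
    Then x = 8 + 1360·2 = 2728, valid modulo lcm(1360, 9) = 12240: x ≡ 2728 (mod 12240).
Verify against each original: 2728 mod 17 = 8, 2728 mod 16 = 8, 2728 mod 5 = 3, 2728 mod 9 = 1.

x ≡ 2728 (mod 12240).


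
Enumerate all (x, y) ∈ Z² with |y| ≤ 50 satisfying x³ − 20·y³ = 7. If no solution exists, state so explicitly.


The equation is x³ - 20y³ = 7. For fixed y, x³ = 20·y³ + 7, so a solution requires the RHS to be a perfect cube.
Strategy: iterate y from -50 to 50, compute RHS = 20·y³ + 7, and check whether it is a (positive or negative) perfect cube.
Check small values of y:
  y = 0: RHS = 7 is not a perfect cube.
  y = 1: RHS = 27 = (3)³ ⇒ x = 3 works.
  y = -1: RHS = -13 is not a perfect cube.
  y = 2: RHS = 167 is not a perfect cube.
  y = -2: RHS = -153 is not a perfect cube.
  y = 3: RHS = 547 is not a perfect cube.
  y = -3: RHS = -533 is not a perfect cube.
Continuing the search up to |y| = 50 finds no further solutions beyond those listed.
Collected solutions: (3, 1).

Solutions (with |y| ≤ 50): (3, 1).


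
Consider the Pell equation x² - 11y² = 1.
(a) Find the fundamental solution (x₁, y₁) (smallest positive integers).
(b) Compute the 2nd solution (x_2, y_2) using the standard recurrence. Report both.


Step 1: Find the fundamental solution (x₁, y₁) of x² - 11y² = 1.
  Expand √11 as a continued fraction. a₀ = ⌊√11⌋ = 3; iterate m_{k+1} = d_k·a_k − m_k, d_{k+1} = (11 − m_{k+1}²)/d_k, a_{k+1} = ⌊(a₀ + m_{k+1})/d_{k+1}⌋ (starting m₀ = 0, d₀ = 1), with convergents p_k = a_k·p_{k-1} + p_{k-2}, q_k = a_k·q_{k-1} + q_{k-2} (p₋₁ = 1, q₋₁ = 0):
  k = 0: a₀ = 3; p₀/q₀ = 3/1; p₀² − 11·q₀² = 9 − 11 = -2.
  k = 1: m = 3, d = 2, a = ⌊(3 + 3)/2⌋ = 3; p/q = (3·3 + 1)/(3·1 + 0) = 10/3; p² − 11·q² = 100 − 99 = 1.
  The first convergent with p² − 11·q² = 1 gives the fundamental solution (x₁, y₁) = (10, 3).
Step 2: Apply the recurrence (x_{n+1}, y_{n+1}) = (x₁x_n + 11y₁y_n, x₁y_n + y₁x_n) repeatedly.
  From (x_1, y_1) = (10, 3): x_2 = 10·10 + 11·3·3 = 199; y_2 = 10·3 + 3·10 = 60.
Step 3: Verify x_2² - 11·y_2² = 39601 - 39600 = 1 (should be 1). ✓

(x_1, y_1) = (10, 3); (x_2, y_2) = (199, 60).


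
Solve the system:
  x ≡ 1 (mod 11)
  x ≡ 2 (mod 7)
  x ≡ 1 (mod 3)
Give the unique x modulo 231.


Moduli 11, 7, 3 are pairwise coprime; by CRT there is a unique solution modulo M = 11 · 7 · 3 = 231.
Solve pairwise, accumulating the modulus:
  Start with x ≡ 1 (mod 11).
  Combine with x ≡ 2 (mod 7): since gcd(11, 7) = 1, we get a unique residue mod 77.
    Write x = 1 + 11·t and substitute into x ≡ 2 (mod 7): 11·t ≡ 2 − 1 = 1 (mod 7).
    Reduce coefficients mod 7: 4·t ≡ 1 (mod 7).
    The inverse of 4 mod 7 is 2 (since 4·2 = 8 = 1·7 + 1), so t ≡ 2·1 = 2 ≡ 2 (mod 7).
    Then x = 1 + 11·2 = 23, valid modulo lcm(11, 7) = 77: x ≡ 23 (mod 77).
  Combine with x ≡ 1 (mod 3): since gcd(77, 3) = 1, we get a unique residue mod 231.
    Write x = 23 + 77·t and substitute into x ≡ 1 (mod 3): 77·t ≡ 1 − 23 = -22 (mod 3).
    Reduce coefficients mod 3: 2·t ≡ 2 (mod 3).
    The inverse of 2 mod 3 is 2 (since 2·2 = 4 = 1·3 + 1), so t ≡ 2·2 = 4 ≡ 1 (mod 3).
    Then x = 23 + 77·1 = 100, valid modulo lcm(77, 3) = 231: x ≡ 100 (mod 231).
Verify: 100 mod 11 = 1 ✓, 100 mod 7 = 2 ✓, 100 mod 3 = 1 ✓.

x ≡ 100 (mod 231).


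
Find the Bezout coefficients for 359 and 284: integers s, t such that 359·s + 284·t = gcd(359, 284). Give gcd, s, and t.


Euclidean algorithm on (359, 284) — divide until remainder is 0:
  359 = 1 · 284 + 75
  284 = 3 · 75 + 59
  75 = 1 · 59 + 16
  59 = 3 · 16 + 11
  16 = 1 · 11 + 5
  11 = 2 · 5 + 1
  5 = 5 · 1 + 0
gcd(359, 284) = 1.
Track Bezout coefficients alongside the remainders: start with r₀ = 359 = a·1 + b·0 (s = 1, t = 0) and r₁ = 284 = a·0 + b·1 (s = 0, t = 1); each new remainder r_{k+1} = r_{k-1} − q_k·r_k inherits s_{k+1} = s_{k-1} − q_k·s_k, t_{k+1} = t_{k-1} − q_k·t_k, so r_k = a·s_k + b·t_k at every step:
  q = 1: r = 75, s = 1 − 1·0 = 1, t = 0 − 1·1 = -1  (check: 359·1 + 284·(-1) = 75)
  q = 3: r = 59, s = 0 − 3·1 = -3, t = 1 − 3·(-1) = 4  (check: 359·(-3) + 284·4 = 59)
  q = 1: r = 16, s = 1 − 1·(-3) = 4, t = -1 − 1·4 = -5  (check: 359·4 + 284·(-5) = 16)
  q = 3: r = 11, s = -3 − 3·4 = -15, t = 4 − 3·(-5) = 19  (check: 359·(-15) + 284·19 = 11)
  q = 1: r = 5, s = 4 − 1·(-15) = 19, t = -5 − 1·19 = -24  (check: 359·19 + 284·(-24) = 5)
  q = 2: r = 1, s = -15 − 2·19 = -53, t = 19 − 2·(-24) = 67  (check: 359·(-53) + 284·67 = 1)
The row with r = 1 (the gcd) gives the Bezout coefficients s = -53, t = 67.
Result: 359 · (-53) + 284 · (67) = 1.

gcd(359, 284) = 1; s = -53, t = 67 (check: 359·(-53) + 284·67 = 1).


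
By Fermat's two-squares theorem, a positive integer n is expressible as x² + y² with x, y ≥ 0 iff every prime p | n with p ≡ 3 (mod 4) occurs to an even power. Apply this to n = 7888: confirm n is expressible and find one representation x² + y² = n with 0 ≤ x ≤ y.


Step 1: Factor n = 7888 = 2^4 · 17 · 29.
Step 2: Check the mod-4 condition on each prime factor: 2 = 2 (special); 17 ≡ 1 (mod 4), exponent 1; 29 ≡ 1 (mod 4), exponent 1.
All primes ≡ 3 (mod 4) appear to even exponent (or don't appear), so by the two-squares theorem n IS expressible as a sum of two squares.
Step 3: Build a representation. Group n = k² · m with k = 4 and m = 17 · 29 = 493 (a product of primes ≡ 1 (mod 4)); a representation of m scales to one of n via (k·x)² + (k·y)² = k²(x² + y²). Each prime p ≡ 1 (mod 4) is itself a sum of two squares; find a² by testing p − a² for a perfect square:
  17: 17 − 1² = 16 = 4² ⇒ 17 = 1² + 4².
  29: 29 − 1² = 28, 29 − 2² = 25 = 5² ⇒ 29 = 2² + 5².
  Combine using the Brahmagupta–Fibonacci identity (a² + b²)(c² + d²) = (ac − bd)² + (ad + bc)² = (ac + bd)² + (ad − bc)²:
  17 · 29 = 493: from (1² + 4²)(2² + 5²), take (1·2 − 4·5, 1·5 + 4·2) = (2 − 20, 5 + 8) = (-18, 13); dropping signs (only squares matter) gives (18, 13); check 18² + 13² = 324 + 169 = 493 ✓.
  Scale by k = 4: (4·18, 4·13) = (72, 52).
Step 4: Order so x ≤ y and verify: 52² + 72² = 2704 + 5184 = 7888 = n. ✓

n = 7888 = 52² + 72² (one valid representation with x ≤ y).


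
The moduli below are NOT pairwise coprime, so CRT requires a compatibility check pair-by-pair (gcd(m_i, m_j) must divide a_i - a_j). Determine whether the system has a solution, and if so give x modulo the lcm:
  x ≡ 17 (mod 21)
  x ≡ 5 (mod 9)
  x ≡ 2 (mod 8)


Moduli 21, 9, 8 are not pairwise coprime, so CRT works modulo lcm(m_i) when all pairwise compatibility conditions hold.
Pairwise compatibility: gcd(m_i, m_j) must divide a_i - a_j for every pair.
Merge one congruence at a time:
  Start: x ≡ 17 (mod 21).
  Combine with x ≡ 5 (mod 9): gcd(21, 9) = 3; 5 - 17 = -12, which IS divisible by 3, so compatible.
    Write x = 17 + 21·t and substitute into x ≡ 5 (mod 9): 21·t ≡ 5 − 17 = -12 (mod 9).
    Divide the congruence (and modulus) by g = 3: 7·t ≡ -4 (mod 3).
    Reduce coefficients mod 3: 1·t ≡ 2 (mod 3).
    So t ≡ 2 (mod 3).
    Then x = 17 + 21·2 = 59, valid modulo lcm(21, 9) = 63: x ≡ 59 (mod 63).
  Combine with x ≡ 2 (mod 8): gcd(63, 8) = 1; 2 - 59 = -57, which IS divisible by 1, so compatible.
    Write x = 59 + 63·t and substitute into x ≡ 2 (mod 8): 63·t ≡ 2 − 59 = -57 (mod 8).
    Reduce coefficients mod 8: 7·t ≡ 7 (mod 8).
    The inverse of 7 mod 8 is 7 (since 7·7 = 49 = 6·8 + 1), so t ≡ 7·7 = 49 ≡ 1 (mod 8).
    Then x = 59 + 63·1 = 122, valid modulo lcm(63, 8) = 504: x ≡ 122 (mod 504).
Verify: 122 mod 21 = 17, 122 mod 9 = 5, 122 mod 8 = 2.

x ≡ 122 (mod 504).


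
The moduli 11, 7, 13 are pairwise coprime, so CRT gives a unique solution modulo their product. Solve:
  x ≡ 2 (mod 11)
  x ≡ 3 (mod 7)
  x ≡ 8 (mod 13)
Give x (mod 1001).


Moduli 11, 7, 13 are pairwise coprime; by CRT there is a unique solution modulo M = 11 · 7 · 13 = 1001.
Solve pairwise, accumulating the modulus:
  Start with x ≡ 2 (mod 11).
  Combine with x ≡ 3 (mod 7): since gcd(11, 7) = 1, we get a unique residue mod 77.
    Write x = 2 + 11·t and substitute into x ≡ 3 (mod 7): 11·t ≡ 3 − 2 = 1 (mod 7).
    Reduce coefficients mod 7: 4·t ≡ 1 (mod 7).
    The inverse of 4 mod 7 is 2 (since 4·2 = 8 = 1·7 + 1), so t ≡ 2·1 = 2 ≡ 2 (mod 7).
    Then x = 2 + 11·2 = 24, valid modulo lcm(11, 7) = 77: x ≡ 24 (mod 77).
  Combine with x ≡ 8 (mod 13): since gcd(77, 13) = 1, we get a unique residue mod 1001.
    Write x = 24 + 77·t and substitute into x ≡ 8 (mod 13): 77·t ≡ 8 − 24 = -16 (mod 13).
    Reduce coefficients mod 13: 12·t ≡ 10 (mod 13).
    The inverse of 12 mod 13 is 12 (since 12·12 = 144 = 11·13 + 1), so t ≡ 12·10 = 120 ≡ 3 (mod 13).
    Then x = 24 + 77·3 = 255, valid modulo lcm(77, 13) = 1001: x ≡ 255 (mod 1001).
Verify: 255 mod 11 = 2 ✓, 255 mod 7 = 3 ✓, 255 mod 13 = 8 ✓.

x ≡ 255 (mod 1001).


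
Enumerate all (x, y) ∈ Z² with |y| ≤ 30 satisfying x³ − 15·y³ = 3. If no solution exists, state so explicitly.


The equation is x³ - 15y³ = 3. For fixed y, x³ = 15·y³ + 3, so a solution requires the RHS to be a perfect cube.
Strategy: iterate y from -30 to 30, compute RHS = 15·y³ + 3, and check whether it is a (positive or negative) perfect cube.
Check small values of y:
  y = 0: RHS = 3 is not a perfect cube.
  y = 1: RHS = 18 is not a perfect cube.
  y = -1: RHS = -12 is not a perfect cube.
  y = 2: RHS = 123 is not a perfect cube.
  y = -2: RHS = -117 is not a perfect cube.
  y = 3: RHS = 408 is not a perfect cube.
  y = -3: RHS = -402 is not a perfect cube.
Continuing the search up to |y| = 30 finds no solutions either.
No (x, y) in the scanned range satisfies the equation.

No integer solutions with |y| ≤ 30.


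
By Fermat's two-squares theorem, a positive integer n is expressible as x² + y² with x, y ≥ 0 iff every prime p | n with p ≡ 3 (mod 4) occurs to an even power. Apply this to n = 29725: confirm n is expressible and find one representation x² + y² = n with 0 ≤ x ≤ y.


Step 1: Factor n = 29725 = 5^2 · 29 · 41.
Step 2: Check the mod-4 condition on each prime factor: 5 ≡ 1 (mod 4), exponent 2; 29 ≡ 1 (mod 4), exponent 1; 41 ≡ 1 (mod 4), exponent 1.
All primes ≡ 3 (mod 4) appear to even exponent (or don't appear), so by the two-squares theorem n IS expressible as a sum of two squares.
Step 3: Build a representation. Group n = k² · m with k = 5 and m = 29 · 41 = 1189 (a product of primes ≡ 1 (mod 4)); a representation of m scales to one of n via (k·x)² + (k·y)² = k²(x² + y²). Each prime p ≡ 1 (mod 4) is itself a sum of two squares; find a² by testing p − a² for a perfect square:
  29: 29 − 1² = 28, 29 − 2² = 25 = 5² ⇒ 29 = 2² + 5².
  41: 41 − 1² = 40, 41 − 2² = 37, 41 − 3² = 32, 41 − 4² = 25 = 5² ⇒ 41 = 4² + 5².
  Combine using the Brahmagupta–Fibonacci identity (a² + b²)(c² + d²) = (ac − bd)² + (ad + bc)² = (ac + bd)² + (ad − bc)²:
  29 · 41 = 1189: from (2² + 5²)(4² + 5²), take (2·4 − 5·5, 2·5 + 5·4) = (8 − 25, 10 + 20) = (-17, 30); dropping signs (only squares matter) gives (17, 30); check 17² + 30² = 289 + 900 = 1189 ✓.
  Scale by k = 5: (5·17, 5·30) = (85, 150).
Step 4: Order so x ≤ y and verify: 85² + 150² = 7225 + 22500 = 29725 = n. ✓

n = 29725 = 85² + 150² (one valid representation with x ≤ y).


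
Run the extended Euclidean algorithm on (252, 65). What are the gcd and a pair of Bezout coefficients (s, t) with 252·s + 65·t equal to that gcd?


Euclidean algorithm on (252, 65) — divide until remainder is 0:
  252 = 3 · 65 + 57
  65 = 1 · 57 + 8
  57 = 7 · 8 + 1
  8 = 8 · 1 + 0
gcd(252, 65) = 1.
Track Bezout coefficients alongside the remainders: start with r₀ = 252 = a·1 + b·0 (s = 1, t = 0) and r₁ = 65 = a·0 + b·1 (s = 0, t = 1); each new remainder r_{k+1} = r_{k-1} − q_k·r_k inherits s_{k+1} = s_{k-1} − q_k·s_k, t_{k+1} = t_{k-1} − q_k·t_k, so r_k = a·s_k + b·t_k at every step:
  q = 3: r = 57, s = 1 − 3·0 = 1, t = 0 − 3·1 = -3  (check: 252·1 + 65·(-3) = 57)
  q = 1: r = 8, s = 0 − 1·1 = -1, t = 1 − 1·(-3) = 4  (check: 252·(-1) + 65·4 = 8)
  q = 7: r = 1, s = 1 − 7·(-1) = 8, t = -3 − 7·4 = -31  (check: 252·8 + 65·(-31) = 1)
The row with r = 1 (the gcd) gives the Bezout coefficients s = 8, t = -31.
Result: 252 · (8) + 65 · (-31) = 1.

gcd(252, 65) = 1; s = 8, t = -31 (check: 252·8 + 65·(-31) = 1).


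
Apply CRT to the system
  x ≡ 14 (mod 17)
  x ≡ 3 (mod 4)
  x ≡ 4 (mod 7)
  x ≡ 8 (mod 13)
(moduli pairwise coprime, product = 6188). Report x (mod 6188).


Product of moduli M = 17 · 4 · 7 · 13 = 6188.
Merge one congruence at a time:
  Start: x ≡ 14 (mod 17).
  Combine with x ≡ 3 (mod 4); new modulus lcm = 68.
    Write x = 14 + 17·t and substitute into x ≡ 3 (mod 4): 17·t ≡ 3 − 14 = -11 (mod 4).
    Reduce coefficients mod 4: 1·t ≡ 1 (mod 4).
    So t ≡ 1 (mod 4).
    Then x = 14 + 17·1 = 31, valid modulo lcm(17, 4) = 68: x ≡ 31 (mod 68).
  Combine with x ≡ 4 (mod 7); new modulus lcm = 476.
    Write x = 31 + 68·t and substitute into x ≡ 4 (mod 7): 68·t ≡ 4 − 31 = -27 (mod 7).
    Reduce coefficients mod 7: 5·t ≡ 1 (mod 7).
    The inverse of 5 mod 7 is 3 (since 5·3 = 15 = 2·7 + 1), so t ≡ 3·1 = 3 ≡ 3 (mod 7).
    Then x = 31 + 68·3 = 235, valid modulo lcm(68, 7) = 476: x ≡ 235 (mod 476).
  Combine with x ≡ 8 (mod 13); new modulus lcm = 6188.
    Write x = 235 + 476·t and substitute into x ≡ 8 (mod 13): 476·t ≡ 8 − 235 = -227 (mod 13).
    Reduce coefficients mod 13: 8·t ≡ 7 (mod 13).
    The inverse of 8 mod 13 is 5 (since 8·5 = 40 = 3·13 + 1), so t ≡ 5·7 = 35 ≡ 9 (mod 13).
    Then x = 235 + 476·9 = 4519, valid modulo lcm(476, 13) = 6188: x ≡ 4519 (mod 6188).
Verify against each original: 4519 mod 17 = 14, 4519 mod 4 = 3, 4519 mod 7 = 4, 4519 mod 13 = 8.

x ≡ 4519 (mod 6188).


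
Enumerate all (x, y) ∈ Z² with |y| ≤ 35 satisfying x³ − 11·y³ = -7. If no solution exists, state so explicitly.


The equation is x³ - 11y³ = -7. For fixed y, x³ = 11·y³ − 7, so a solution requires the RHS to be a perfect cube.
Strategy: iterate y from -35 to 35, compute RHS = 11·y³ − 7, and check whether it is a (positive or negative) perfect cube.
Check small values of y:
  y = 0: RHS = -7 is not a perfect cube.
  y = 1: RHS = 4 is not a perfect cube.
  y = -1: RHS = -18 is not a perfect cube.
  y = 2: RHS = 81 is not a perfect cube.
  y = -2: RHS = -95 is not a perfect cube.
  y = 3: RHS = 290 is not a perfect cube.
  y = -3: RHS = -304 is not a perfect cube.
Continuing the search up to |y| = 35 finds no solutions either.
No (x, y) in the scanned range satisfies the equation.

No integer solutions with |y| ≤ 35.


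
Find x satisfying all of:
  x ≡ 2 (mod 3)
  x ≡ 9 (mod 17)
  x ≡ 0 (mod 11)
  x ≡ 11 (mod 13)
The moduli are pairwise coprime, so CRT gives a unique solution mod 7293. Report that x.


Product of moduli M = 3 · 17 · 11 · 13 = 7293.
Merge one congruence at a time:
  Start: x ≡ 2 (mod 3).
  Combine with x ≡ 9 (mod 17); new modulus lcm = 51.
    Write x = 2 + 3·t and substitute into x ≡ 9 (mod 17): 3·t ≡ 9 − 2 = 7 (mod 17).
    The inverse of 3 mod 17 is 6 (since 3·6 = 18 = 1·17 + 1), so t ≡ 6·7 = 42 ≡ 8 (mod 17).
    Then x = 2 + 3·8 = 26, valid modulo lcm(3, 17) = 51: x ≡ 26 (mod 51).
  Combine with x ≡ 0 (mod 11); new modulus lcm = 561.
    Write x = 26 + 51·t and substitute into x ≡ 0 (mod 11): 51·t ≡ 0 − 26 = -26 (mod 11).
    Reduce coefficients mod 11: 7·t ≡ 7 (mod 11).
    The inverse of 7 mod 11 is 8 (since 7·8 = 56 = 5·11 + 1), so t ≡ 8·7 = 56 ≡ 1 (mod 11).
    Then x = 26 + 51·1 = 77, valid modulo lcm(51, 11) = 561: x ≡ 77 (mod 561).
  Combine with x ≡ 11 (mod 13); new modulus lcm = 7293.
    Write x = 77 + 561·t and substitute into x ≡ 11 (mod 13): 561·t ≡ 11 − 77 = -66 (mod 13).
    Reduce coefficients mod 13: 2·t ≡ 12 (mod 13).
    The inverse of 2 mod 13 is 7 (since 2·7 = 14 = 1·13 + 1), so t ≡ 7·12 = 84 ≡ 6 (mod 13).
    Then x = 77 + 561·6 = 3443, valid modulo lcm(561, 13) = 7293: x ≡ 3443 (mod 7293).
Verify against each original: 3443 mod 3 = 2, 3443 mod 17 = 9, 3443 mod 11 = 0, 3443 mod 13 = 11.

x ≡ 3443 (mod 7293).
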